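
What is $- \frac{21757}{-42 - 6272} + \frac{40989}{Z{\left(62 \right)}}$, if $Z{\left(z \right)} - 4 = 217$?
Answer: $\frac{20277911}{107338} \approx 188.92$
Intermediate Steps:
$Z{\left(z \right)} = 221$ ($Z{\left(z \right)} = 4 + 217 = 221$)
$- \frac{21757}{-42 - 6272} + \frac{40989}{Z{\left(62 \right)}} = - \frac{21757}{-42 - 6272} + \frac{40989}{221} = - \frac{21757}{-42 - 6272} + 40989 \cdot \frac{1}{221} = - \frac{21757}{-6314} + \frac{3153}{17} = \left(-21757\right) \left(- \frac{1}{6314}\right) + \frac{3153}{17} = \frac{21757}{6314} + \frac{3153}{17} = \frac{20277911}{107338}$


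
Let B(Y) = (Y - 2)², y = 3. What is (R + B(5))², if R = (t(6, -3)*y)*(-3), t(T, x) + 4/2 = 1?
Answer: 324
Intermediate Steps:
t(T, x) = -1 (t(T, x) = -2 + 1 = -1)
B(Y) = (-2 + Y)²
R = 9 (R = -1*3*(-3) = -3*(-3) = 9)
(R + B(5))² = (9 + (-2 + 5)²)² = (9 + 3²)² = (9 + 9)² = 18² = 324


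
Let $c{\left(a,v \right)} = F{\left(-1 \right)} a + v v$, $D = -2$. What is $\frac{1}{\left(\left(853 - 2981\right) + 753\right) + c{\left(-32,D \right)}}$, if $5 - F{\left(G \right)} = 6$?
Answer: $- \frac{1}{1339} \approx -0.00074683$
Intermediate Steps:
$F{\left(G \right)} = -1$ ($F{\left(G \right)} = 5 - 6 = -1$)
$c{\left(a,v \right)} = v^{2} - a$ ($c{\left(a,v \right)} = - a + v v = - a + v^{2} = v^{2} - a$)
$\frac{1}{\left(\left(853 - 2981\right) + 753\right) + c{\left(-32,D \right)}} = \frac{1}{\left(\left(853 - 2981\right) + 753\right) + \left(\left(-2\right)^{2} - -32\right)} = \frac{1}{\left(-2128 + 753\right) + \left(4 + 32\right)} = \frac{1}{-1375 + 36} = \frac{1}{-1339} = - \frac{1}{1339}$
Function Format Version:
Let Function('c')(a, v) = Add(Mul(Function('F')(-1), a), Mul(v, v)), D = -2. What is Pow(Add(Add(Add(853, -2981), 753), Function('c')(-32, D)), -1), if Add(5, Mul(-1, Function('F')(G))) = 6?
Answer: Rational(-1, 1339) ≈ -0.00074683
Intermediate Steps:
Function('F')(G) = -1 (Function('F')(G) = Add(5, Mul(-1, 6)) = Add(5, -6) = -1)
Function('c')(a, v) = Add(Pow(v, 2), Mul(-1, a)) (Function('c')(a, v) = Add(Mul(-1, a), Mul(v, v)) = Add(Mul(-1, a), Pow(v, 2)) = Add(Pow(v, 2), Mul(-1, a)))
Pow(Add(Add(Add(853, -2981), 753), Function('c')(-32, D)), -1) = Pow(Add(Add(Add(853, -2981), 753), Add(Pow(-2, 2), Mul(-1, -32))), -1) = Pow(Add(Add(-2128, 753), Add(4, 32)), -1) = Pow(Add(-1375, 36), -1) = Pow(-1339, -1) = Rational(-1, 1339)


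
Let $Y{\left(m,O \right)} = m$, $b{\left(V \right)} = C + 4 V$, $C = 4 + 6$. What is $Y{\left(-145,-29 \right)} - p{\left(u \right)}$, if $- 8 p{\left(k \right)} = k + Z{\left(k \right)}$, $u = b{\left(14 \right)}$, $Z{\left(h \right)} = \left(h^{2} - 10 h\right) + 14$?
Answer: $327$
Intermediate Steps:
$C = 10$
$Z{\left(h \right)} = 14 + h^{2} - 10 h$
$b{\left(V \right)} = 10 + 4 V$
$u = 66$ ($u = 10 + 4 \cdot 14 = 10 + 56 = 66$)
$p{\left(k \right)} = - \frac{7}{4} - \frac{k^{2}}{8} + \frac{9 k}{8}$ ($p{\left(k \right)} = - \frac{k + \left(14 + k^{2} - 10 k\right)}{8} = - \frac{14 + k^{2} - 9 k}{8} = - \frac{7}{4} - \frac{k^{2}}{8} + \frac{9 k}{8}$)
$Y{\left(-145,-29 \right)} - p{\left(u \right)} = -145 - \left(- \frac{7}{4} - \frac{66^{2}}{8} + \frac{9}{8} \cdot 66\right) = -145 - \left(- \frac{7}{4} - \frac{1089}{2} + \frac{297}{4}\right) = -145 - -472 = -145 + 472 = 327$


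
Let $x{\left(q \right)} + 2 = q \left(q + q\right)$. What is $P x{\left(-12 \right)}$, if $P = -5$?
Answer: $-1430$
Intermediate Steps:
$x{\left(q \right)} = -2 + 2 q^{2}$ ($x{\left(q \right)} = -2 + q \left(q + q\right) = -2 + q 2 q = -2 + 2 q^{2}$)
$P x{\left(-12 \right)} = - 5 \left(-2 + 2 \left(-12\right)^{2}\right) = - 5 \left(-2 + 2 \cdot 144\right) = - 5 \left(-2 + 288\right) = \left(-5\right) 286 = -1430$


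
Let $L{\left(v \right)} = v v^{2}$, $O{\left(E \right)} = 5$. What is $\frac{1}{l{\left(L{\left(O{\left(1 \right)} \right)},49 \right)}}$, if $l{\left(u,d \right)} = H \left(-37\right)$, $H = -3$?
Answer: $\frac{1}{111} \approx 0.009009$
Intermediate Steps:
$L{\left(v \right)} = v^{3}$
$l{\left(u,d \right)} = 111$ ($l{\left(u,d \right)} = \left(-3\right) \left(-37\right) = 111$)
$\frac{1}{l{\left(L{\left(O{\left(1 \right)} \right)},49 \right)}} = \frac{1}{111}$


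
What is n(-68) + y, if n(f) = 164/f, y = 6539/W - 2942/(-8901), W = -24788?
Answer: -8795872339/3750845796 ≈ -2.3450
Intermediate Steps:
y = 14722657/220637988 (y = 6539/(-24788) - 2942/(-8901) = 6539*(-1/24788) - 2942*(-1/8901) = -6539/24788 + 2942/8901 = 14722657/220637988 ≈ 0.066728)
n(-68) + y = 164/(-68) + 14722657/220637988 = 164*(-1/68) + 14722657/220637988 = -41/17 + 14722657/220637988 = -8795872339/3750845796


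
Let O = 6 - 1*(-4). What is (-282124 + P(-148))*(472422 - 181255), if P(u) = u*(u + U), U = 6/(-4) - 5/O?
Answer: -75681291308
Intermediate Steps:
O = 10 (O = 6 + 4 = 10)
U = -2 (U = 6/(-4) - 5/10 = 6*(-¼) - 5*⅒ = -3/2 - ½ = -2)
P(u) = u*(-2 + u) (P(u) = u*(u - 2) = u*(-2 + u))
(-282124 + P(-148))*(472422 - 181255) = (-282124 - 148*(-2 - 148))*(472422 - 181255) = (-282124 - 148*(-150))*291167 = (-282124 + 22200)*291167 = -259924*291167 = -75681291308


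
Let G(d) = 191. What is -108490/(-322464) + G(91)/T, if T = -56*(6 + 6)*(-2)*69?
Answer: 105442909/311500224 ≈ 0.33850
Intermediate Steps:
T = 92736 (T = -672*(-2)*69 = -56*(-24)*69 = 1344*69 = 92736)
-108490/(-322464) + G(91)/T = -108490/(-322464) + 191/92736 = -108490*(-1/322464) + 191*(1/92736) = 54245/161232 + 191/92736 = 105442909/311500224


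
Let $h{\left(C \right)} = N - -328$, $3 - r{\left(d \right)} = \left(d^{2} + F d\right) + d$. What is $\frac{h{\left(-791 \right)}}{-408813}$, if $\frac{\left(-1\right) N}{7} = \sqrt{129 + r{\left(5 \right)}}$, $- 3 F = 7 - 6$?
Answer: $- \frac{328}{408813} + \frac{7 \sqrt{933}}{1226439} \approx -0.00062798$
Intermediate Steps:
$F = - \frac{1}{3}$ ($F = - \frac{7 - 6}{3} = \left(- \frac{1}{3}\right) 1 = - \frac{1}{3} \approx -0.33333$)
$r{\left(d \right)} = 3 - d^{2} - \frac{2 d}{3}$ ($r{\left(d \right)} = 3 - \left(\left(d^{2} - \frac{d}{3}\right) + d\right) = 3 - \left(d^{2} + \frac{2 d}{3}\right) = 3 - d^{2} - \frac{2 d}{3}$)
$N = - \frac{7 \sqrt{933}}{3}$ ($N = - 7 \sqrt{129 - \frac{76}{3}} = - 7 \sqrt{\frac{311}{3}} = - 7 \frac{\sqrt{933}}{3} = - \frac{7 \sqrt{933}}{3} \approx -71.272$)
$h{\left(C \right)} = 328 - \frac{7 \sqrt{933}}{3}$ ($h{\left(C \right)} = - \frac{7 \sqrt{933}}{3} - -328 = - \frac{7 \sqrt{933}}{3} + 328 = 328 - \frac{7 \sqrt{933}}{3}$)
$\frac{h{\left(-791 \right)}}{-408813} = \frac{328 - \frac{7 \sqrt{933}}{3}}{-408813} = \left(328 - \frac{7 \sqrt{933}}{3}\right) \left(- \frac{1}{408813}\right) = - \frac{328}{408813} + \frac{7 \sqrt{933}}{1226439}$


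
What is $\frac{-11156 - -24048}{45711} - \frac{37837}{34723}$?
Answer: $- \frac{1281918191}{1587223053} \approx -0.80765$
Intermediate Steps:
$\frac{-11156 - -24048}{45711} - \frac{37837}{34723} = \left(-11156 + 24048\right) \frac{1}{45711} - \frac{37837}{34723} = 12892 \cdot \frac{1}{45711} - \frac{37837}{34723} = \frac{12892}{45711} - \frac{37837}{34723} = - \frac{1281918191}{1587223053}$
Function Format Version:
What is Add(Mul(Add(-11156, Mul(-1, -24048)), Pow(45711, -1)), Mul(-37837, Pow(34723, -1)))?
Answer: Rational(-1281918191, 1587223053) ≈ -0.80765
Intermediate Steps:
Add(Mul(Add(-11156, Mul(-1, -24048)), Pow(45711, -1)), Mul(-37837, Pow(34723, -1))) = Add(Mul(Add(-11156, 24048), Rational(1, 45711)), Mul(-37837, Rational(1, 34723))) = Add(Mul(12892, Rational(1, 45711)), Rational(-37837, 34723)) = Add(Rational(12892, 45711), Rational(-37837, 34723)) = Rational(-1281918191, 1587223053)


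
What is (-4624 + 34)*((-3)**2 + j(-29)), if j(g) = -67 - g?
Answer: 133110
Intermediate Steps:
(-4624 + 34)*((-3)**2 + j(-29)) = (-4624 + 34)*((-3)**2 + (-67 - 1*(-29))) = -4590*(9 + (-67 + 29)) = -4590*(9 - 38) = -4590*(-29) = 133110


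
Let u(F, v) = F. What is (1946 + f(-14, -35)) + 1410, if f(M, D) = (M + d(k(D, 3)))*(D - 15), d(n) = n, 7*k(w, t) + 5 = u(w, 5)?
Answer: 30392/7 ≈ 4341.7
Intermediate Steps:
k(w, t) = -5/7 + w/7
f(M, D) = (-15 + D)*(-5/7 + M + D/7) (f(M, D) = (M + (-5/7 + D/7))*(D - 15) = (-5/7 + M + D/7)*(-15 + D) = (-15 + D)*(-5/7 + M + D/7))
(1946 + f(-14, -35)) + 1410 = (1946 + (75/7 - 15*(-14) - 20/7*(-35) + (⅐)*(-35)² - 35*(-14))) + 1410 = (1946 + (75/7 + 210 + 100 + (⅐)*1225 + 490)) + 1410 = (1946 + (75/7 + 210 + 100 + 175 + 490)) + 1410 = (1946 + 6900/7) + 1410 = 20522/7 + 1410 = 30392/7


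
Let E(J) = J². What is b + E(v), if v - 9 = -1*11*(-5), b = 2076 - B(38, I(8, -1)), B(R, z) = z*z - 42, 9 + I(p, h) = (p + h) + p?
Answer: 6178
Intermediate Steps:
I(p, h) = -9 + h + 2*p (I(p, h) = -9 + ((p + h) + p) = -9 + ((h + p) + p) = -9 + (h + 2*p) = -9 + h + 2*p)
B(R, z) = -42 + z² (B(R, z) = z² - 42 = -42 + z²)
b = 2082 (b = 2076 - (-42 + (-9 - 1 + 2*8)²) = 2076 - (-42 + (-9 - 1 + 16)²) = 2076 - (-42 + 6²) = 2076 - (-42 + 36) = 2076 - 1*(-6) = 2076 + 6 = 2082)
v = 64 (v = 9 - 1*11*(-5) = 9 - 11*(-5) = 9 + 55 = 64)
b + E(v) = 2082 + 64² = 2082 + 4096 = 6178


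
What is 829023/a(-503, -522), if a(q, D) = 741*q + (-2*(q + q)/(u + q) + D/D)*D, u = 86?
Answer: -38411399/17176989 ≈ -2.2362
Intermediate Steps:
a(q, D) = 741*q + D*(1 - 4*q/(86 + q)) (a(q, D) = 741*q + (-2*(q + q)/(86 + q) + D/D)*D = 741*q + (-2*2*q/(86 + q) + 1)*D = 741*q + (-4*q/(86 + q) + 1)*D = 741*q + (1 - 4*q/(86 + q))*D = 741*q + D*(1 - 4*q/(86 + q)))
829023/a(-503, -522) = 829023/(((86*(-522) + 741*(-503)**2 + 63726*(-503) - 3*(-522)*(-503))/(86 - 503))) = 829023/(((-44892 + 741*253009 - 32054178 - 787698)/(-417))) = 829023/((-(-44892 + 187479669 - 32054178 - 787698)/417)) = 829023/((-1/417*154592901)) = 829023/(-51530967/139) = 829023*(-139/51530967) = -38411399/17176989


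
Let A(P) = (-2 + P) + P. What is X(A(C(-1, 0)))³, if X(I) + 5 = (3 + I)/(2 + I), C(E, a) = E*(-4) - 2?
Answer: -3375/64 ≈ -52.734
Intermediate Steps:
C(E, a) = -2 - 4*E (C(E, a) = -4*E - 2 = -2 - 4*E)
A(P) = -2 + 2*P
X(I) = -5 + (3 + I)/(2 + I)
X(A(C(-1, 0)))³ = ((-7 - 4*(-2 + 2*(-2 - 4*(-1))))/(2 + (-2 + 2*(-2 - 4*(-1)))))³ = ((-7 - 4*(-2 + 2*(-2 + 4)))/(2 + (-2 + 2*(-2 + 4))))³ = ((-7 - 4*(-2 + 2*2))/(2 + (-2 + 2*2)))³ = ((-7 - 4*(-2 + 4))/(2 + (-2 + 4)))³ = ((-7 - 4*2)/(2 + 2))³ = ((-7 - 8)/4)³ = ((¼)*(-15))³ = (-15/4)³ = -3375/64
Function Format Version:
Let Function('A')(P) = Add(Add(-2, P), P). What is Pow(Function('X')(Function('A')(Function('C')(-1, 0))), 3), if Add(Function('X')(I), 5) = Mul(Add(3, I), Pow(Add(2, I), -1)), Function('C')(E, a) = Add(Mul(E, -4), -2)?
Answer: Rational(-3375, 64) ≈ -52.734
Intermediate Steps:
Function('C')(E, a) = Add(-2, Mul(-4, E)) (Function('C')(E, a) = Add(Mul(-4, E), -2) = Add(-2, Mul(-4, E)))
Function('A')(P) = Add(-2, Mul(2, P))
Function('X')(I) = Add(-5, Mul(Pow(Add(2, I), -1), Add(3, I))) (Function('X')(I) = Add(-5, Mul(Add(3, I), Pow(Add(2, I), -1))) = Add(-5, Mul(Pow(Add(2, I), -1), Add(3, I))))
Pow(Function('X')(Function('A')(Function('C')(-1, 0))), 3) = Pow(Mul(Pow(Add(2, Add(-2, Mul(2, Add(-2, Mul(-4, -1))))), -1), Add(-7, Mul(-4, Add(-2, Mul(2, Add(-2, Mul(-4, -1))))))), 3) = Pow(Mul(Pow(Add(2, Add(-2, Mul(2, Add(-2, 4)))), -1), Add(-7, Mul(-4, Add(-2, Mul(2, Add(-2, 4)))))), 3) = Pow(Mul(Pow(Add(2, Add(-2, Mul(2, 2))), -1), Add(-7, Mul(-4, Add(-2, Mul(2, 2))))), 3) = Pow(Mul(Pow(Add(2, Add(-2, 4)), -1), Add(-7, Mul(-4, Add(-2, 4)))), 3) = Pow(Mul(Pow(Add(2, 2), -1), Add(-7, Mul(-4, 2))), 3) = Pow(Mul(Pow(4, -1), Add(-7, -8)), 3) = Pow(Mul(Rational(1, 4), -15), 3) = Pow(Rational(-15, 4), 3) = Rational(-3375, 64)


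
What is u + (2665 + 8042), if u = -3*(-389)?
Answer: 11874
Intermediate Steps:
u = 1167
u + (2665 + 8042) = 1167 + (2665 + 8042) = 1167 + 10707 = 11874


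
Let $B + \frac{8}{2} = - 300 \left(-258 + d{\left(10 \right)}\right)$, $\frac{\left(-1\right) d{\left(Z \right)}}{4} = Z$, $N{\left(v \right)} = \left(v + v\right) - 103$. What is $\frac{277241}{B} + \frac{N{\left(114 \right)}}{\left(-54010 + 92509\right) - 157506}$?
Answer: $\frac{32982445187}{10638749772} \approx 3.1002$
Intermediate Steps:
$N{\left(v \right)} = -103 + 2 v$ ($N{\left(v \right)} = 2 v - 103 = -103 + 2 v$)
$d{\left(Z \right)} = - 4 Z$
$B = 89396$ ($B = -4 - 300 \left(-258 - 40\right) = -4 - -89400 = -4 + 89400 = 89396$)
$\frac{277241}{B} + \frac{N{\left(114 \right)}}{\left(-54010 + 92509\right) - 157506} = \frac{277241}{89396} + \frac{-103 + 2 \cdot 114}{\left(-54010 + 92509\right) - 157506} = 277241 \cdot \frac{1}{89396} + \frac{-103 + 228}{38499 - 157506} = \frac{277241}{89396} + \frac{125}{-119007} = \frac{277241}{89396} + 125 \left(- \frac{1}{119007}\right) = \frac{277241}{89396} - \frac{125}{119007} = \frac{32982445187}{10638749772}$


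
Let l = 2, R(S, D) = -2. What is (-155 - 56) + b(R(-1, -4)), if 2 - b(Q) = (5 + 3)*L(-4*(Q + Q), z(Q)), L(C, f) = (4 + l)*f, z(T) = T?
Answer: -113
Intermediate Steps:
L(C, f) = 6*f (L(C, f) = (4 + 2)*f = 6*f)
b(Q) = 2 - 48*Q (b(Q) = 2 - (5 + 3)*6*Q = 2 - 8*6*Q = 2 - 48*Q)
(-155 - 56) + b(R(-1, -4)) = (-155 - 56) + (2 - 48*(-2)) = -211 + (2 + 96) = -211 + 98 = -113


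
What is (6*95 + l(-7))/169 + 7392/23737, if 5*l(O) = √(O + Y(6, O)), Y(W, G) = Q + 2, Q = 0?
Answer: 2111334/573079 + I*√5/845 ≈ 3.6842 + 0.0026462*I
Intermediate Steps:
Y(W, G) = 2 (Y(W, G) = 0 + 2 = 2)
l(O) = √(2 + O)/5 (l(O) = √(O + 2)/5 = √(2 + O)/5)
(6*95 + l(-7))/169 + 7392/23737 = (6*95 + √(2 - 7)/5)/169 + 7392/23737 = (570 + √(-5)/5)*(1/169) + 7392*(1/23737) = (570 + (I*√5)/5)*(1/169) + 1056/3391 = (570 + I*√5/5)*(1/169) + 1056/3391 = (570/169 + I*√5/845) + 1056/3391 = 2111334/573079 + I*√5/845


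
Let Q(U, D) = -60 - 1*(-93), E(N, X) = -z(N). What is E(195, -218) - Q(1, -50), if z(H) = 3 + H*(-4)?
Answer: 744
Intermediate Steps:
z(H) = 3 - 4*H
E(N, X) = -3 + 4*N (E(N, X) = -(3 - 4*N) = -3 + 4*N)
Q(U, D) = 33 (Q(U, D) = -60 + 93 = 33)
E(195, -218) - Q(1, -50) = (-3 + 4*195) - 1*33 = (-3 + 780) - 33 = 777 - 33 = 744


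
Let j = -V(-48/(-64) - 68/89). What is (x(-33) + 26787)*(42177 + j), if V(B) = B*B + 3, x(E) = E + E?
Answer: 142822784086119/126736 ≈ 1.1269e+9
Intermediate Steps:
x(E) = 2*E
V(B) = 3 + B² (V(B) = B² + 3 = 3 + B²)
j = -380233/126736 (j = -(3 + (-48/(-64) - 68/89)²) = -(3 + (-48*(-1/64) - 68*1/89)²) = -(3 + (¾ - 68/89)²) = -(3 + (-5/356)²) = -(3 + 25/126736) = -1*380233/126736 = -380233/126736 ≈ -3.0002)
(x(-33) + 26787)*(42177 + j) = (2*(-33) + 26787)*(42177 - 380233/126736) = (-66 + 26787)*(5344964039/126736) = 26721*(5344964039/126736) = 142822784086119/126736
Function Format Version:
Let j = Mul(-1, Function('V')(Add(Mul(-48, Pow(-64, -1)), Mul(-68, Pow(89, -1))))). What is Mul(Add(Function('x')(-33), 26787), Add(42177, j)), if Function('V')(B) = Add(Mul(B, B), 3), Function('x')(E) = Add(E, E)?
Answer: Rational(142822784086119, 126736) ≈ 1.1269e+9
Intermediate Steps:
Function('x')(E) = Mul(2, E)
Function('V')(B) = Add(3, Pow(B, 2)) (Function('V')(B) = Add(Pow(B, 2), 3) = Add(3, Pow(B, 2)))
j = Rational(-380233, 126736) (j = Mul(-1, Add(3, Pow(Add(Mul(-48, Pow(-64, -1)), Mul(-68, Pow(89, -1))), 2))) = Mul(-1, Add(3, Pow(Add(Mul(-48, Rational(-1, 64)), Mul(-68, Rational(1, 89))), 2))) = Mul(-1, Add(3, Pow(Add(Rational(3, 4), Rational(-68, 89)), 2))) = Mul(-1, Add(3, Pow(Rational(-5, 356), 2))) = Mul(-1, Add(3, Rational(25, 126736))) = Mul(-1, Rational(380233, 126736)) = Rational(-380233, 126736) ≈ -3.0002)
Mul(Add(Function('x')(-33), 26787), Add(42177, j)) = Mul(Add(Mul(2, -33), 26787), Add(42177, Rational(-380233, 126736))) = Mul(Add(-66, 26787), Rational(5344964039, 126736)) = Mul(26721, Rational(5344964039, 126736)) = Rational(142822784086119, 126736)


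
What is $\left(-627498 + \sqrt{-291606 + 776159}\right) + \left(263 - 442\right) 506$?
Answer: $-718072 + \sqrt{484553} \approx -7.1738 \cdot 10^{5}$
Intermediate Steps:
$\left(-627498 + \sqrt{-291606 + 776159}\right) + \left(263 - 442\right) 506 = \left(-627498 + \sqrt{484553}\right) - 90574 = -718072 + \sqrt{484553}$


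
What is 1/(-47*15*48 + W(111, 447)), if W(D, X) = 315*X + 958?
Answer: 1/107923 ≈ 9.2659e-6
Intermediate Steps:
W(D, X) = 958 + 315*X
1/(-47*15*48 + W(111, 447)) = 1/(-47*15*48 + (958 + 315*447)) = 1/(-705*48 + (958 + 140805)) = 1/(-33840 + 141763) = 1/107923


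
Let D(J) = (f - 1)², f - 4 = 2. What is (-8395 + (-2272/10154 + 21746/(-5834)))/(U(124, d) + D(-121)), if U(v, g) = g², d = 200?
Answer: -124385183488/592754600225 ≈ -0.20984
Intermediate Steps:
f = 6 (f = 4 + 2 = 6)
D(J) = 25 (D(J) = (6 - 1)² = 5² = 25)
(-8395 + (-2272/10154 + 21746/(-5834)))/(U(124, d) + D(-121)) = (-8395 + (-2272/10154 + 21746/(-5834)))/(200² + 25) = (-8395 + (-2272*1/10154 + 21746*(-1/5834)))/(40000 + 25) = (-8395 + (-1136/5077 - 10873/2917))/40025 = (-8395 - 58515933/14809609)*(1/40025) = -124385183488/14809609*1/40025 = -124385183488/592754600225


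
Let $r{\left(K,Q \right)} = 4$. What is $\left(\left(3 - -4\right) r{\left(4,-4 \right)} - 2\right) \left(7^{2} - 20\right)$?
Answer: $754$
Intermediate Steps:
$\left(\left(3 - -4\right) r{\left(4,-4 \right)} - 2\right) \left(7^{2} - 20\right) = \left(\left(3 - -4\right) 4 - 2\right) \left(7^{2} - 20\right) = \left(\left(3 + 4\right) 4 - 2\right) \left(49 - 20\right) = \left(7 \cdot 4 - 2\right) 29 = \left(28 - 2\right) 29 = 26 \cdot 29 = 754$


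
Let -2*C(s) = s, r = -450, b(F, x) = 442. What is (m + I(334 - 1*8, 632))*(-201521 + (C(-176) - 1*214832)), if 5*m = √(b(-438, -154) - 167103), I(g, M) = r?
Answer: 187319250 - 83253*I*√166661 ≈ 1.8732e+8 - 3.3987e+7*I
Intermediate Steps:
C(s) = -s/2
I(g, M) = -450
m = I*√166661/5 (m = √(442 - 167103)/5 = √(-166661)/5 = (I*√166661)/5 = I*√166661/5 ≈ 81.648*I)
(m + I(334 - 1*8, 632))*(-201521 + (C(-176) - 1*214832)) = (I*√166661/5 - 450)*(-201521 + (-½*(-176) - 1*214832)) = (-450 + I*√166661/5)*(-201521 + (88 - 214832)) = (-450 + I*√166661/5)*(-201521 - 214744) = (-450 + I*√166661/5)*(-416265) = 187319250 - 83253*I*√166661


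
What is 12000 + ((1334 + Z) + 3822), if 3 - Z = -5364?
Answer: 22523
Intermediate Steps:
Z = 5367 (Z = 3 - 1*(-5364) = 3 + 5364 = 5367)
12000 + ((1334 + Z) + 3822) = 12000 + ((1334 + 5367) + 3822) = 12000 + (6701 + 3822) = 12000 + 10523 = 22523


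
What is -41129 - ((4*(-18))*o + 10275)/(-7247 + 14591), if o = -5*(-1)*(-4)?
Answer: -100687697/2448 ≈ -41131.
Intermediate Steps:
o = -20 (o = 5*(-4) = -20)
-41129 - ((4*(-18))*o + 10275)/(-7247 + 14591) = -41129 - ((4*(-18))*(-20) + 10275)/(-7247 + 14591) = -41129 - (-72*(-20) + 10275)/7344 = -41129 - (1440 + 10275)/7344 = -41129 - 11715/7344 = -41129 - 1*3905/2448 = -41129 - 3905/2448 = -100687697/2448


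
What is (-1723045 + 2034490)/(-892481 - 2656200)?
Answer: -311445/3548681 ≈ -0.087764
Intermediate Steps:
(-1723045 + 2034490)/(-892481 - 2656200) = 311445/(-3548681) = 311445*(-1/3548681) = -311445/3548681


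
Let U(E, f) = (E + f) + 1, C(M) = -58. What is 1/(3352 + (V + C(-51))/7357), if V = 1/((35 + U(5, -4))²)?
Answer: 1438819/4822909945 ≈ 0.00029833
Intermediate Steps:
U(E, f) = 1 + E + f
V = 1/1369 (V = 1/((35 + (1 + 5 - 4))²) = 1/((35 + 2)²) = 1/(37²) = 1/1369 ≈ 0.00073046)
1/(3352 + (V + C(-51))/7357) = 1/(3352 + (1/1369 - 58)/7357) = 1/(3352 - 79401/1369*1/7357) = 1/(3352 - 11343/1438819) = 1/(4822909945/1438819) = 1438819/4822909945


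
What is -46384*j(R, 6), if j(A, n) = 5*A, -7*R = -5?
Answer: -1159600/7 ≈ -1.6566e+5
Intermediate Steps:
R = 5/7 (R = -⅐*(-5) = 5/7 ≈ 0.71429)
-46384*j(R, 6) = -231920*5/7 = -46384*25/7 = -1159600/7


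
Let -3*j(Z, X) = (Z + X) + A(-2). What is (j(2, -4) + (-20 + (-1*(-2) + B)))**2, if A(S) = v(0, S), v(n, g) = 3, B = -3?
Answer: 4096/9 ≈ 455.11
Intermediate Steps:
A(S) = 3
j(Z, X) = -1 - X/3 - Z/3 (j(Z, X) = -((Z + X) + 3)/3 = -((X + Z) + 3)/3 = -(3 + X + Z)/3 = -1 - X/3 - Z/3)
(j(2, -4) + (-20 + (-1*(-2) + B)))**2 = ((-1 - 1/3*(-4) - 1/3*2) + (-20 + (-1*(-2) - 3)))**2 = ((-1 + 4/3 - 2/3) + (-20 + (2 - 3)))**2 = (-1/3 + (-20 - 1))**2 = (-1/3 - 21)**2 = (-64/3)**2 = 4096/9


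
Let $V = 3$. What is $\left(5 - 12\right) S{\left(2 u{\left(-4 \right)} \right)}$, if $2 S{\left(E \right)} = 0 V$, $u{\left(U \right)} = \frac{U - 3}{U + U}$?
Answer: $0$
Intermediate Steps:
$u{\left(U \right)} = \frac{-3 + U}{2 U}$
$S{\left(E \right)} = 0$ ($S{\left(E \right)} = \frac{0 \cdot 3}{2} = \frac{1}{2} \cdot 0 = 0$)
$\left(5 - 12\right) S{\left(2 u{\left(-4 \right)} \right)} = \left(5 - 12\right) 0 = \left(-7\right) 0 = 0$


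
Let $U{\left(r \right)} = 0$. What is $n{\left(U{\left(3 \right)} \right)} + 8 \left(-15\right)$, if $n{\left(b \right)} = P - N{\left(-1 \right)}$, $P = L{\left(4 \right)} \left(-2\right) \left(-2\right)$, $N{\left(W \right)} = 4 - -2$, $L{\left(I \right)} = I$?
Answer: $-110$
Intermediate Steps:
$N{\left(W \right)} = 6$ ($N{\left(W \right)} = 4 + 2 = 6$)
$P = 16$ ($P = 4 \left(-2\right) \left(-2\right) = \left(-8\right) \left(-2\right) = 16$)
$n{\left(b \right)} = 10$ ($n{\left(b \right)} = 16 - 6 = 10$)
$n{\left(U{\left(3 \right)} \right)} + 8 \left(-15\right) = 10 + 8 \left(-15\right) = 10 - 120 = -110$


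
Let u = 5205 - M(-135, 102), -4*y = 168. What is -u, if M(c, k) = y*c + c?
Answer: 330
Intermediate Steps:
y = -42 (y = -¼*168 = -42)
M(c, k) = -41*c (M(c, k) = -42*c + c = -41*c)
u = -330 (u = 5205 - (-41)*(-135) = 5205 - 1*5535 = 5205 - 5535 = -330)
-u = -1*(-330) = 330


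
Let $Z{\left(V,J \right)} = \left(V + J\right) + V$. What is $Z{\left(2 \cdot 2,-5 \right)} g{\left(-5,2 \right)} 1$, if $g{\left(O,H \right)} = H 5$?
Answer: $30$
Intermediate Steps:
$Z{\left(V,J \right)} = J + 2 V$ ($Z{\left(V,J \right)} = \left(J + V\right) + V = J + 2 V$)
$g{\left(O,H \right)} = 5 H$
$Z{\left(2 \cdot 2,-5 \right)} g{\left(-5,2 \right)} 1 = \left(-5 + 2 \cdot 2 \cdot 2\right) 5 \cdot 2 \cdot 1 = \left(-5 + 2 \cdot 4\right) 10 \cdot 1 = \left(-5 + 8\right) 10 \cdot 1 = 3 \cdot 10 \cdot 1 = 30 \cdot 1 = 30$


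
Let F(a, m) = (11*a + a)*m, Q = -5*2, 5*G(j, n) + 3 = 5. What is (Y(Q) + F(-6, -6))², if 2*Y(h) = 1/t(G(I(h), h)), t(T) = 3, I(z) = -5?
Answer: 6723649/36 ≈ 1.8677e+5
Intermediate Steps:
G(j, n) = ⅖ (G(j, n) = -⅗ + (⅕)*5 = -⅗ + 1 = ⅖)
Q = -10
Y(h) = ⅙ (Y(h) = (½)/3 = (½)*(⅓) = ⅙)
F(a, m) = 12*a*m (F(a, m) = (12*a)*m = 12*a*m)
(Y(Q) + F(-6, -6))² = (⅙ + 12*(-6)*(-6))² = (⅙ + 432)² = (2593/6)² = 6723649/36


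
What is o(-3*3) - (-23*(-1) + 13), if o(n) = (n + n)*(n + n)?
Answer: 288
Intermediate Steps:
o(n) = 4*n² (o(n) = (2*n)*(2*n) = 4*n²)
o(-3*3) - (-23*(-1) + 13) = 4*(-3*3)² - (-23*(-1) + 13) = 4*(-9)² - (23 + 13) = 4*81 - 1*36 = 324 - 36 = 288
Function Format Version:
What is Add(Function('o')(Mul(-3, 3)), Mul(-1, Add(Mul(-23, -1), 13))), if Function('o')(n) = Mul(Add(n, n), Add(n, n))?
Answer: 288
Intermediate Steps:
Function('o')(n) = Mul(4, Pow(n, 2)) (Function('o')(n) = Mul(Mul(2, n), Mul(2, n)) = Mul(4, Pow(n, 2)))
Add(Function('o')(Mul(-3, 3)), Mul(-1, Add(Mul(-23, -1), 13))) = Add(Mul(4, Pow(Mul(-3, 3), 2)), Mul(-1, Add(Mul(-23, -1), 13))) = Add(Mul(4, Pow(-9, 2)), Mul(-1, Add(23, 13))) = Add(Mul(4, 81), Mul(-1, 36)) = Add(324, -36) = 288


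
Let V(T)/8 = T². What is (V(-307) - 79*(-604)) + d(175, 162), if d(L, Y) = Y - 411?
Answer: 801459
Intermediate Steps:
d(L, Y) = -411 + Y
V(T) = 8*T²
(V(-307) - 79*(-604)) + d(175, 162) = (8*(-307)² - 79*(-604)) + (-411 + 162) = (8*94249 + 47716) - 249 = (753992 + 47716) - 249 = 801708 - 249 = 801459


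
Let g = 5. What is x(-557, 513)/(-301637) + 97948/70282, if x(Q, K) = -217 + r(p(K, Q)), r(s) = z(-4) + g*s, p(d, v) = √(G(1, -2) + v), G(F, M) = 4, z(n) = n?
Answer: 14780136599/10599825817 - 5*I*√553/301637 ≈ 1.3944 - 0.00038981*I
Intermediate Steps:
p(d, v) = √(4 + v)
r(s) = -4 + 5*s
x(Q, K) = -221 + 5*√(4 + Q) (x(Q, K) = -217 + (-4 + 5*√(4 + Q)) = -221 + 5*√(4 + Q))
x(-557, 513)/(-301637) + 97948/70282 = (-221 + 5*√(4 - 557))/(-301637) + 97948/70282 = (-221 + 5*√(-553))*(-1/301637) + 97948*(1/70282) = (-221 + 5*(I*√553))*(-1/301637) + 48974/35141 = (-221 + 5*I*√553)*(-1/301637) + 48974/35141 = (221/301637 - 5*I*√553/301637) + 48974/35141 = 14780136599/10599825817 - 5*I*√553/301637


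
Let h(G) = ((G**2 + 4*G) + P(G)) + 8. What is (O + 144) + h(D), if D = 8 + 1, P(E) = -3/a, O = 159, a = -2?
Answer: 859/2 ≈ 429.50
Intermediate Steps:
P(E) = 3/2 (P(E) = -3/(-2) = -3*(-1/2) = 3/2)
D = 9
h(G) = 19/2 + G**2 + 4*G (h(G) = ((G**2 + 4*G) + 3/2) + 8 = (3/2 + G**2 + 4*G) + 8 = 19/2 + G**2 + 4*G)
(O + 144) + h(D) = (159 + 144) + (19/2 + 9**2 + 4*9) = 303 + (19/2 + 81 + 36) = 303 + 253/2 = 859/2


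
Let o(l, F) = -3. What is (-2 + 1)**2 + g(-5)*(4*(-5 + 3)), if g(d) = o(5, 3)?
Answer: 25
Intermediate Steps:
g(d) = -3
(-2 + 1)**2 + g(-5)*(4*(-5 + 3)) = (-2 + 1)**2 - 12*(-5 + 3) = (-1)**2 - 12*(-2) = 1 - 3*(-8) = 1 + 24 = 25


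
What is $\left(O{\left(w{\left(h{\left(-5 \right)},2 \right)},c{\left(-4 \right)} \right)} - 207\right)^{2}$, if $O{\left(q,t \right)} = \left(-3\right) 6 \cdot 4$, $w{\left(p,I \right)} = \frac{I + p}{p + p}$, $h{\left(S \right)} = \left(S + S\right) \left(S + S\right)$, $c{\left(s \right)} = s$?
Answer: $77841$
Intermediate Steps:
$h{\left(S \right)} = 4 S^{2}$ ($h{\left(S \right)} = 2 S 2 S = 4 S^{2}$)
$w{\left(p,I \right)} = \frac{I + p}{2 p}$
$O{\left(q,t \right)} = -72$ ($O{\left(q,t \right)} = \left(-18\right) 4 = -72$)
$\left(O{\left(w{\left(h{\left(-5 \right)},2 \right)},c{\left(-4 \right)} \right)} - 207\right)^{2} = \left(-72 - 207\right)^{2} = \left(-279\right)^{2} = 77841$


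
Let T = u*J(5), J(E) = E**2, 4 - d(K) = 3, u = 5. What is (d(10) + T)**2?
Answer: 15876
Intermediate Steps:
d(K) = 1 (d(K) = 4 - 1*3 = 4 - 3 = 1)
T = 125 (T = 5*5**2 = 5*25 = 125)
(d(10) + T)**2 = (1 + 125)**2 = 126**2 = 15876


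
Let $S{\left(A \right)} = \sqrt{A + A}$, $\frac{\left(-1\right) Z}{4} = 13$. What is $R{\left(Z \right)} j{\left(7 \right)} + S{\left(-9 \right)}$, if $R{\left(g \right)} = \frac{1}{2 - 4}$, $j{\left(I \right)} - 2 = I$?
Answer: $- \frac{9}{2} + 3 i \sqrt{2} \approx -4.5 + 4.2426 i$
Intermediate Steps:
$j{\left(I \right)} = 2 + I$
$Z = -52$ ($Z = \left(-4\right) 13 = -52$)
$S{\left(A \right)} = \sqrt{2} \sqrt{A}$ ($S{\left(A \right)} = \sqrt{2 A} = \sqrt{2} \sqrt{A}$)
$R{\left(g \right)} = - \frac{1}{2}$ ($R{\left(g \right)} = \frac{1}{-2} = - \frac{1}{2}$)
$R{\left(Z \right)} j{\left(7 \right)} + S{\left(-9 \right)} = - \frac{2 + 7}{2} + \sqrt{2} \sqrt{-9} = \left(- \frac{1}{2}\right) 9 + \sqrt{2} \cdot 3 i = - \frac{9}{2} + 3 i \sqrt{2}$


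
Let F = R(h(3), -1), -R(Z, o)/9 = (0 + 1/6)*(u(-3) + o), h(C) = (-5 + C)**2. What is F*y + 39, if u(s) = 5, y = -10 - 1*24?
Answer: 243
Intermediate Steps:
y = -34 (y = -10 - 24 = -34)
R(Z, o) = -15/2 - 3*o/2 (R(Z, o) = -9*(0 + 1/6)*(5 + o) = -3*(5 + o)/2 = -9*(5/6 + o/6) = -15/2 - 3*o/2)
F = -6 (F = -15/2 - 3/2*(-1) = -15/2 + 3/2 = -6)
F*y + 39 = -6*(-34) + 39 = 204 + 39 = 243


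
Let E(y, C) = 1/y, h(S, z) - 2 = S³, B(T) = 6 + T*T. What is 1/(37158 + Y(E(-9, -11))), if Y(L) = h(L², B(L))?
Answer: 531441/19748347561 ≈ 2.6911e-5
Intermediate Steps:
B(T) = 6 + T²
h(S, z) = 2 + S³
Y(L) = 2 + L⁶ (Y(L) = 2 + (L²)³ = 2 + L⁶)
1/(37158 + Y(E(-9, -11))) = 1/(37158 + (2 + (1/(-9))⁶)) = 1/(37158 + (2 + (-⅑)⁶)) = 1/(37158 + (2 + 1/531441)) = 1/(37158 + 1062883/531441) = 1/(19748347561/531441) = 531441/19748347561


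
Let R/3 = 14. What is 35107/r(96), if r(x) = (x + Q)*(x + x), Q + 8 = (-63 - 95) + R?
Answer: -35107/5376 ≈ -6.5303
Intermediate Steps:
R = 42 (R = 3*14 = 42)
Q = -124 (Q = -8 + ((-63 - 95) + 42) = -8 + (-158 + 42) = -8 - 116 = -124)
r(x) = 2*x*(-124 + x) (r(x) = (x - 124)*(x + x) = (-124 + x)*(2*x) = 2*x*(-124 + x))
35107/r(96) = 35107/((2*96*(-124 + 96))) = 35107/((2*96*(-28))) = 35107/(-5376) = 35107*(-1/5376) = -35107/5376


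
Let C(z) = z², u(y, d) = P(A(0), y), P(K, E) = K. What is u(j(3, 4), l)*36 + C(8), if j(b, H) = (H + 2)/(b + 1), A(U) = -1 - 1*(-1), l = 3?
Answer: 64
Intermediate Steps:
A(U) = 0 (A(U) = -1 + 1 = 0)
j(b, H) = (2 + H)/(1 + b)
u(y, d) = 0
u(j(3, 4), l)*36 + C(8) = 0*36 + 8² = 0 + 64 = 64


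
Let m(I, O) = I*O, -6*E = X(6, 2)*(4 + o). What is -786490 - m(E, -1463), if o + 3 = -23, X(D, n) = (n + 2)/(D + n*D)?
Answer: -21203044/27 ≈ -7.8530e+5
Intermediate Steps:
X(D, n) = (2 + n)/(D + D*n)
o = -26 (o = -3 - 23 = -26)
E = 22/27 (E = -(2 + 2)/(6*(1 + 2))*(4 - 26)/6 = -(⅙)*4/3*(-22)/6 = -(⅙)*(⅓)*4*(-22)/6 = -(-22)/27 = -⅙*(-44/9) = 22/27 ≈ 0.81481)
-786490 - m(E, -1463) = -786490 - 22*(-1463)/27 = -786490 - 1*(-32186/27) = -786490 + 32186/27 = -21203044/27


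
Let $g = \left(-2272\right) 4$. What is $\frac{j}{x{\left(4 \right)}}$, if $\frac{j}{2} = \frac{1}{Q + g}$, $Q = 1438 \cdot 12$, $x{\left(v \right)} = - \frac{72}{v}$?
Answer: $- \frac{1}{73512} \approx -1.3603 \cdot 10^{-5}$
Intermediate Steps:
$g = -9088$
$Q = 17256$
$j = \frac{1}{4084}$ ($j = \frac{2}{17256 - 9088} = \frac{2}{8168} = 2 \cdot \frac{1}{8168} = \frac{1}{4084} \approx 0.00024486$)
$\frac{j}{x{\left(4 \right)}} = \frac{1}{4084 \left(- \frac{72}{4}\right)} = \frac{1}{4084 \left(\left(-72\right) \frac{1}{4}\right)} = \frac{1}{4084 \left(-18\right)} = \frac{1}{4084} \left(- \frac{1}{18}\right) = - \frac{1}{73512}$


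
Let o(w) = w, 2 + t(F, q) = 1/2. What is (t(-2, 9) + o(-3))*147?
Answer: -1323/2 ≈ -661.50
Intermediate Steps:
t(F, q) = -3/2 (t(F, q) = -2 + 1/2 = -3/2)
(t(-2, 9) + o(-3))*147 = (-3/2 - 3)*147 = -9/2*147 = -1323/2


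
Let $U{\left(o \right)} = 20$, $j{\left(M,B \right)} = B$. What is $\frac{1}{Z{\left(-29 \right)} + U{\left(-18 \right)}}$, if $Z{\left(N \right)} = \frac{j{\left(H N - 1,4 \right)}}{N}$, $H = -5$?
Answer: $\frac{29}{576} \approx 0.050347$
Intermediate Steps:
$Z{\left(N \right)} = \frac{4}{N}$
$\frac{1}{Z{\left(-29 \right)} + U{\left(-18 \right)}} = \frac{1}{\frac{4}{-29} + 20} = \frac{1}{4 \left(- \frac{1}{29}\right) + 20} = \frac{1}{- \frac{4}{29} + 20} = \frac{1}{\frac{576}{29}} = \frac{29}{576}$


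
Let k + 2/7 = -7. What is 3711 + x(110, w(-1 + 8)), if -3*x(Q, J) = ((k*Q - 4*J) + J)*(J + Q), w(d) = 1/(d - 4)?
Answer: 2093020/63 ≈ 33223.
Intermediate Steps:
k = -51/7 (k = -2/7 - 7 = -51/7 ≈ -7.2857)
w(d) = 1/(-4 + d)
x(Q, J) = -(J + Q)*(-3*J - 51*Q/7)/3 (x(Q, J) = -((-51*Q/7 - 4*J) + J)*(J + Q)/3 = -((-4*J - 51*Q/7) + J)*(J + Q)/3 = -(-3*J - 51*Q/7)*(J + Q)/3 = -(J + Q)*(-3*J - 51*Q/7)/3)
3711 + x(110, w(-1 + 8)) = 3711 + ((1/(-4 + (-1 + 8)))² + (17/7)*110² + (24/7)*110/(-4 + (-1 + 8))) = 3711 + ((1/(-4 + 7))² + (17/7)*12100 + (24/7)*110/(-4 + 7)) = 3711 + ((1/3)² + 205700/7 + (24/7)*110/3) = 3711 + ((⅓)² + 205700/7 + (24/7)*(⅓)*110) = 3711 + (⅑ + 205700/7 + 880/7) = 3711 + 1859227/63 = 2093020/63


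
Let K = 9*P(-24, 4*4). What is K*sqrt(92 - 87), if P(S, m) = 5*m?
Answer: 720*sqrt(5) ≈ 1610.0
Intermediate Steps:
K = 720 (K = 9*(5*(4*4)) = 9*(5*16) = 9*80 = 720)
K*sqrt(92 - 87) = 720*sqrt(92 - 87) = 720*sqrt(5)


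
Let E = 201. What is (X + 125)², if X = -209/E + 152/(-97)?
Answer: 5694427690000/380133009 ≈ 14980.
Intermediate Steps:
X = -50825/19497 (X = -209/201 + 152/(-97) = -209*1/201 + 152*(-1/97) = -209/201 - 152/97 = -50825/19497 ≈ -2.6068)
(X + 125)² = (-50825/19497 + 125)² = (2386300/19497)² = 5694427690000/380133009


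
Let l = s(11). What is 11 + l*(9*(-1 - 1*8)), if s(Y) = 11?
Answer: -880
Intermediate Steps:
l = 11
11 + l*(9*(-1 - 1*8)) = 11 + 11*(9*(-1 - 1*8)) = 11 + 11*(9*(-1 - 8)) = 11 + 11*(9*(-9)) = 11 + 11*(-81) = 11 - 891 = -880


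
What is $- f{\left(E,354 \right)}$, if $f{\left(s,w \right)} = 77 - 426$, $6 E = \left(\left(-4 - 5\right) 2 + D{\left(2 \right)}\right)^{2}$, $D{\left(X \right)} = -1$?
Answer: $349$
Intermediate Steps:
$E = \frac{361}{6}$ ($E = \frac{\left(\left(-4 - 5\right) 2 - 1\right)^{2}}{6} = \frac{\left(\left(-9\right) 2 - 1\right)^{2}}{6} = \frac{\left(-18 - 1\right)^{2}}{6} = \frac{\left(-19\right)^{2}}{6} = \frac{1}{6} \cdot 361 = \frac{361}{6} \approx 60.167$)
$f{\left(s,w \right)} = -349$ ($f{\left(s,w \right)} = 77 - 426 = -349$)
$- f{\left(E,354 \right)} = \left(-1\right) \left(-349\right) = 349$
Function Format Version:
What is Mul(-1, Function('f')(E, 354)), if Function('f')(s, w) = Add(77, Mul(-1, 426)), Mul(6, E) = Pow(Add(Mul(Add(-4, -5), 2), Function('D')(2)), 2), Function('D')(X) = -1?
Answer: 349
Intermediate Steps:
E = Rational(361, 6) (E = Mul(Rational(1, 6), Pow(Add(Mul(Add(-4, -5), 2), -1), 2)) = Mul(Rational(1, 6), Pow(Add(Mul(-9, 2), -1), 2)) = Mul(Rational(1, 6), Pow(Add(-18, -1), 2)) = Mul(Rational(1, 6), Pow(-19, 2)) = Mul(Rational(1, 6), 361) = Rational(361, 6) ≈ 60.167)
Function('f')(s, w) = -349 (Function('f')(s, w) = Add(77, -426) = -349)
Mul(-1, Function('f')(E, 354)) = Mul(-1, -349) = 349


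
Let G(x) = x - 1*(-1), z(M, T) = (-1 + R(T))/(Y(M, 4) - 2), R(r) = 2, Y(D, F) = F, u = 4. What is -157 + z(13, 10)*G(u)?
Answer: -309/2 ≈ -154.50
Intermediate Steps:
z(M, T) = ½ (z(M, T) = (-1 + 2)/(4 - 2) = 1/2 = 1*(½) = ½)
G(x) = 1 + x (G(x) = x + 1 = 1 + x)
-157 + z(13, 10)*G(u) = -157 + (1 + 4)/2 = -157 + (½)*5 = -157 + 5/2 = -309/2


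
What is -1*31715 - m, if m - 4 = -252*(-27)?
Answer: -38523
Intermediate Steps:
m = 6808 (m = 4 - 252*(-27) = 4 + 6804 = 6808)
-1*31715 - m = -1*31715 - 1*6808 = -31715 - 6808 = -38523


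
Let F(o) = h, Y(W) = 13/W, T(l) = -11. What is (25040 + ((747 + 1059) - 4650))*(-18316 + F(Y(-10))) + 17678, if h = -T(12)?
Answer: -406280102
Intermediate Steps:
h = 11 (h = -1*(-11) = 11)
F(o) = 11
(25040 + ((747 + 1059) - 4650))*(-18316 + F(Y(-10))) + 17678 = (25040 + ((747 + 1059) - 4650))*(-18316 + 11) + 17678 = (25040 + (1806 - 4650))*(-18305) + 17678 = (25040 - 2844)*(-18305) + 17678 = 22196*(-18305) + 17678 = -406297780 + 17678 = -406280102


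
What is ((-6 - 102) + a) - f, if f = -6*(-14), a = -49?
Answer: -241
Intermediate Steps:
f = 84
((-6 - 102) + a) - f = ((-6 - 102) - 49) - 1*84 = (-108 - 49) - 84 = -157 - 84 = -241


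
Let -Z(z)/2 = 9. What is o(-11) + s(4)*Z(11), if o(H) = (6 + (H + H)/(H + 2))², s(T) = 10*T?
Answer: -52544/81 ≈ -648.69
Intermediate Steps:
Z(z) = -18 (Z(z) = -2*9 = -18)
o(H) = (6 + 2*H/(2 + H))² (o(H) = (6 + (2*H)/(2 + H))² = (6 + 2*H/(2 + H))²)
o(-11) + s(4)*Z(11) = 16*(3 + 2*(-11))²/(2 - 11)² + (10*4)*(-18) = 16*(3 - 22)²/(-9)² + 40*(-18) = 16*(1/81)*(-19)² - 720 = 16*(1/81)*361 - 720 = 5776/81 - 720 = -52544/81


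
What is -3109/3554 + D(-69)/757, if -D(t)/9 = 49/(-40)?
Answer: -46286603/53807560 ≈ -0.86022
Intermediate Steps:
D(t) = 441/40 (D(t) = -441/(-40) = -441*(-1)/40 = -9*(-49/40) = 441/40)
-3109/3554 + D(-69)/757 = -3109/3554 + (441/40)/757 = -3109*1/3554 + (441/40)*(1/757) = -3109/3554 + 441/30280 = -46286603/53807560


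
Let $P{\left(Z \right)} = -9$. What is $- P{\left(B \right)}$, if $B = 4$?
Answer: $9$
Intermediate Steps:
$- P{\left(B \right)} = \left(-1\right) \left(-9\right) = 9$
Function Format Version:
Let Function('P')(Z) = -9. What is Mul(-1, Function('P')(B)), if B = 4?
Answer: 9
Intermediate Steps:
Mul(-1, Function('P')(B)) = Mul(-1, -9) = 9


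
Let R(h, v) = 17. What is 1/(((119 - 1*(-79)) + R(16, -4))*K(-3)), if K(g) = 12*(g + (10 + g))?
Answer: 1/10320 ≈ 9.6899e-5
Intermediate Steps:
K(g) = 120 + 24*g (K(g) = 12*(10 + 2*g) = 120 + 24*g)
1/(((119 - 1*(-79)) + R(16, -4))*K(-3)) = 1/(((119 - 1*(-79)) + 17)*(120 + 24*(-3))) = 1/(((119 + 79) + 17)*(120 - 72)) = 1/((198 + 17)*48) = 1/(215*48) = 1/10320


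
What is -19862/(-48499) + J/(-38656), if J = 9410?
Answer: 155704941/937388672 ≈ 0.16611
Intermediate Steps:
-19862/(-48499) + J/(-38656) = -19862/(-48499) + 9410/(-38656) = -19862*(-1/48499) + 9410*(-1/38656) = 19862/48499 - 4705/19328 = 155704941/937388672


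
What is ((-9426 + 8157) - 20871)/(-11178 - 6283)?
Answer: 22140/17461 ≈ 1.2680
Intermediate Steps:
((-9426 + 8157) - 20871)/(-11178 - 6283) = (-1269 - 20871)/(-17461) = -22140*(-1/17461) = 22140/17461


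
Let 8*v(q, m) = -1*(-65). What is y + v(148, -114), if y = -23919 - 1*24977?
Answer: -391103/8 ≈ -48888.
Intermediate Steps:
y = -48896 (y = -23919 - 24977 = -48896)
v(q, m) = 65/8 (v(q, m) = (-1*(-65))/8 = (1/8)*65 = 65/8)
y + v(148, -114) = -48896 + 65/8 = -391103/8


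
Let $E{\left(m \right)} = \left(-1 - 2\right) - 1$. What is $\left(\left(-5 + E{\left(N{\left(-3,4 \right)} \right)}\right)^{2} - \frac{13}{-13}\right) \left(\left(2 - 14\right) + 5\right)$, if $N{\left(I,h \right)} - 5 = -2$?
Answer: $-574$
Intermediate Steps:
$N{\left(I,h \right)} = 3$ ($N{\left(I,h \right)} = 5 - 2 = 3$)
$E{\left(m \right)} = -4$ ($E{\left(m \right)} = \left(-1 - 2\right) - 1 = -3 - 1 = -4$)
$\left(\left(-5 + E{\left(N{\left(-3,4 \right)} \right)}\right)^{2} - \frac{13}{-13}\right) \left(\left(2 - 14\right) + 5\right) = \left(\left(-5 - 4\right)^{2} - \frac{13}{-13}\right) \left(\left(2 - 14\right) + 5\right) = \left(\left(-9\right)^{2} - -1\right) \left(-12 + 5\right) = \left(81 + 1\right) \left(-7\right) = 82 \left(-7\right) = -574$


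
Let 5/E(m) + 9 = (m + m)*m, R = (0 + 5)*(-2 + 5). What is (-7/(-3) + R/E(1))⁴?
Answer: 9834496/81 ≈ 1.2141e+5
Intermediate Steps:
R = 15 (R = 5*3 = 15)
E(m) = 5/(-9 + 2*m²) (E(m) = 5/(-9 + (m + m)*m) = 5/(-9 + (2*m)*m) = 5/(-9 + 2*m²))
(-7/(-3) + R/E(1))⁴ = (-7/(-3) + 15/((5/(-9 + 2*1²))))⁴ = (-7*(-⅓) + 15/((5/(-9 + 2*1))))⁴ = (7/3 + 15/((5/(-9 + 2))))⁴ = (7/3 + 15/((5/(-7))))⁴ = (7/3 + 15/((5*(-⅐))))⁴ = (7/3 + 15/(-5/7))⁴ = (7/3 + 15*(-7/5))⁴ = (7/3 - 21)⁴ = (-56/3)⁴ = 9834496/81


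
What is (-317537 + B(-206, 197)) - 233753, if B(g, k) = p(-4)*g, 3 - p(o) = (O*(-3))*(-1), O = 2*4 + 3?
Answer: -545110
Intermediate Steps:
O = 11 (O = 8 + 3 = 11)
p(o) = -30 (p(o) = 3 - 11*(-3)*(-1) = 3 - (-33)*(-1) = 3 - 1*33 = 3 - 33 = -30)
B(g, k) = -30*g
(-317537 + B(-206, 197)) - 233753 = (-317537 - 30*(-206)) - 233753 = (-317537 + 6180) - 233753 = -311357 - 233753 = -545110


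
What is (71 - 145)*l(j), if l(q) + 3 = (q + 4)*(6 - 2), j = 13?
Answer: -4810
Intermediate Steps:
l(q) = 13 + 4*q (l(q) = -3 + (q + 4)*(6 - 2) = -3 + (4 + q)*4 = -3 + (16 + 4*q) = 13 + 4*q)
(71 - 145)*l(j) = (71 - 145)*(13 + 4*13) = -74*(13 + 52) = -74*65 = -4810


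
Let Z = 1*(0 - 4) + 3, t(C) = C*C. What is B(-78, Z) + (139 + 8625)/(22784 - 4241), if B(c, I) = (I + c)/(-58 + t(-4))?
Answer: 29095/12362 ≈ 2.3536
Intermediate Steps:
t(C) = C²
Z = -1 (Z = 1*(-4) + 3 = -4 + 3 = -1)
B(c, I) = -I/42 - c/42 (B(c, I) = (I + c)/(-58 + (-4)²) = (I + c)/(-58 + 16) = (I + c)/(-42) = (I + c)*(-1/42) = -I/42 - c/42)
B(-78, Z) + (139 + 8625)/(22784 - 4241) = (-1/42*(-1) - 1/42*(-78)) + (139 + 8625)/(22784 - 4241) = (1/42 + 13/7) + 8764/18543 = 79/42 + 8764*(1/18543) = 79/42 + 1252/2649 = 29095/12362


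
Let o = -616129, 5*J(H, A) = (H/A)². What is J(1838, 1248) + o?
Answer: -1199528382959/1946880 ≈ -6.1613e+5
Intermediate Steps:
J(H, A) = H²/(5*A²) (J(H, A) = (H/A)²/5 = (H²/A²)/5 = H²/(5*A²))
J(1838, 1248) + o = (⅕)*1838²/1248² - 616129 = (⅕)*(1/1557504)*3378244 - 616129 = 844561/1946880 - 616129 = -1199528382959/1946880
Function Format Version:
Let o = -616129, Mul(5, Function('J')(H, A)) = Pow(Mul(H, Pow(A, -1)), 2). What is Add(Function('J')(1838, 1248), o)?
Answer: Rational(-1199528382959, 1946880) ≈ -6.1613e+5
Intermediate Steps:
Function('J')(H, A) = Mul(Rational(1, 5), Pow(A, -2), Pow(H, 2)) (Function('J')(H, A) = Mul(Rational(1, 5), Pow(Mul(H, Pow(A, -1)), 2)) = Mul(Rational(1, 5), Mul(Pow(A, -2), Pow(H, 2))) = Mul(Rational(1, 5), Pow(A, -2), Pow(H, 2)))
Add(Function('J')(1838, 1248), o) = Add(Mul(Rational(1, 5), Pow(1248, -2), Pow(1838, 2)), -616129) = Add(Mul(Rational(1, 5), Rational(1, 1557504), 3378244), -616129) = Add(Rational(844561, 1946880), -616129) = Rational(-1199528382959, 1946880)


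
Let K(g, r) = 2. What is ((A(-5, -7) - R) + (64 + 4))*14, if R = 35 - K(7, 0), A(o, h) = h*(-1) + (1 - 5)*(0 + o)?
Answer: 868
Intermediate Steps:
A(o, h) = -h - 4*o
R = 33 (R = 35 - 1*2 = 35 - 2 = 33)
((A(-5, -7) - R) + (64 + 4))*14 = (((-1*(-7) - 4*(-5)) - 1*33) + (64 + 4))*14 = (((7 + 20) - 33) + 68)*14 = ((27 - 33) + 68)*14 = (-6 + 68)*14 = 62*14 = 868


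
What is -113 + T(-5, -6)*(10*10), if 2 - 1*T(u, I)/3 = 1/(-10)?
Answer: 517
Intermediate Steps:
T(u, I) = 63/10 (T(u, I) = 6 - 3/(-10) = 6 - 3*(-⅒) = 6 + 3/10 = 63/10)
-113 + T(-5, -6)*(10*10) = -113 + 63*(10*10)/10 = -113 + (63/10)*100 = -113 + 630 = 517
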